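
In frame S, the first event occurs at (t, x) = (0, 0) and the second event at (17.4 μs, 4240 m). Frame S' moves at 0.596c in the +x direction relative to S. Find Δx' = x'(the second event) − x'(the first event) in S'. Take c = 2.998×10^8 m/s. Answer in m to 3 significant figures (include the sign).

γ = 1/√(1 − 0.596²) = 1.2454
Δx' = γ(Δx − vΔt) = 1.2454 × (4240 m − 0.596×(2.998×10^8 m/s)×17.4×10^-6 s)
= 1.2454 × (1131.0 m) = 1410 m

Δx' ≈ 1410 m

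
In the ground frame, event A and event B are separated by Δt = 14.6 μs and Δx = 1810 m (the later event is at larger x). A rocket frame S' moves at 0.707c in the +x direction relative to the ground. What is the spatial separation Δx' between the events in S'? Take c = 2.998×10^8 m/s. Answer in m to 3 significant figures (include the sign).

γ = 1/√(1 − 0.707²) = 1.4140
Δx' = γ(Δx − vΔt) = 1.4140 × (1810 m − 0.707×(2.998×10^8 m/s)×14.6×10^-6 s)
= 1.4140 × (-1284.6 m) = -1820 m

Δx' ≈ -1820 m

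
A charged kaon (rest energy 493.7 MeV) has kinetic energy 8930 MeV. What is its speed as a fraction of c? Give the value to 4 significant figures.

γ = 1 + K/(m₀c²) = 1 + 8930/493.7 = 19.0879
β = √(1 − 1/γ²) = 0.9986

β ≈ 0.9986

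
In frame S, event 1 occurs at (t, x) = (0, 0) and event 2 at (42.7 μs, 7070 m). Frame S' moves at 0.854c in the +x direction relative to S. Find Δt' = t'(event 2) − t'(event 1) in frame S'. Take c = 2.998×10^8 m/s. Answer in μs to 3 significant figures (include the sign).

γ = 1/√(1 − 0.854²) = 1.9221
Δt' = γ(Δt − vΔx/c²) = 1.9221 × (42.7 μs − 0.854×7070 m / (2.998×10^8 m/s))
= 1.9221 × (22.561 μs) = 43.4 μs

Δt' ≈ 43.4 μs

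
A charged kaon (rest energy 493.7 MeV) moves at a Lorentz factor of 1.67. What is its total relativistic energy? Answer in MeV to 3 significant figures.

γ = 1.67 (given)
E = γm₀c² = 1.67 × 493.7 MeV = 824 MeV

E ≈ 824 MeV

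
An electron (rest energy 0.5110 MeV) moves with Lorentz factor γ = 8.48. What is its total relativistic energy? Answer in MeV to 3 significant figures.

γ = 8.48 (given)
E = γm₀c² = 8.48 × 0.5110 MeV = 4.33 MeV

E ≈ 4.33 MeV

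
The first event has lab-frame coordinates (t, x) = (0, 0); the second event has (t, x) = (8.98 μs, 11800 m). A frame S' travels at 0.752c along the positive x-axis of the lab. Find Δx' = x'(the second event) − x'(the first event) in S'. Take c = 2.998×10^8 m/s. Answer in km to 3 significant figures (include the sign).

Δx' ≈ 14.8 km

γ = 1/√(1 − 0.752²) = 1.5171
Δx' = γ(Δx − vΔt) = 1.5171 × (11800 m − 0.752×(2.998×10^8 m/s)×8.98×10^-6 s)
= 1.5171 × (9775.5 m) = 14.8 km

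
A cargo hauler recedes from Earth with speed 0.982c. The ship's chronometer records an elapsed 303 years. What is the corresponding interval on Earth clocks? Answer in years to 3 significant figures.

γ = 1/√(1 − 0.982²) = 5.2943
Time dilation: Δt = γτ₀ = 5.2943 × 303 years = 1600 years

Δt ≈ 1600 years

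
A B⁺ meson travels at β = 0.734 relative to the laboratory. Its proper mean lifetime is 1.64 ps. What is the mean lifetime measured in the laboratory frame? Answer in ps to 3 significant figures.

Δt ≈ 2.41 ps

γ = 1/√(1 − 0.734²) = 1.4724
Time dilation: Δt = γτ₀ = 1.4724 × 1.64 ps = 2.41 ps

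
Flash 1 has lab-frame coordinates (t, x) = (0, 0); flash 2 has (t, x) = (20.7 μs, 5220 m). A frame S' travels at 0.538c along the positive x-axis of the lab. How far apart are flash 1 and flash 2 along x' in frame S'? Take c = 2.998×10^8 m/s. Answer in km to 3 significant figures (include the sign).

Δx' ≈ 2.23 km

γ = 1/√(1 − 0.538²) = 1.1863
Δx' = γ(Δx − vΔt) = 1.1863 × (5220 m − 0.538×(2.998×10^8 m/s)×20.7×10^-6 s)
= 1.1863 × (1881.2 m) = 2.23 km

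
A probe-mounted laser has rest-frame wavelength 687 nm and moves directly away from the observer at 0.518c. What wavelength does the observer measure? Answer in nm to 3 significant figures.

Relativistic Doppler: λ_obs = λ_src √((1+β)/(1−β))
= 687 × √(1.5180/0.48200) = 687 × 1.7746 = 1220 nm

λ_obs ≈ 1220 nm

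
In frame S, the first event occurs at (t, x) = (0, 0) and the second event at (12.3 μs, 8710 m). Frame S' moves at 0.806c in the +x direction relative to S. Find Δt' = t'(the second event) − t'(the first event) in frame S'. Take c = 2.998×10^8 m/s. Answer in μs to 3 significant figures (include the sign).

γ = 1/√(1 − 0.806²) = 1.6894
Δt' = γ(Δt − vΔx/c²) = 1.6894 × (12.3 μs − 0.806×8710 m / (2.998×10^8 m/s))
= 1.6894 × (-11.116 μs) = -18.8 μs

Δt' ≈ -18.8 μs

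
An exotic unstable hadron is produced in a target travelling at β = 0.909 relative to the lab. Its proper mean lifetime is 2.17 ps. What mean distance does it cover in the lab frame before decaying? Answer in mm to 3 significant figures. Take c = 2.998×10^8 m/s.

γ = 1/√(1 − 0.909²) = 2.3993
Dilated lifetime: Δt = γτ₀ = 2.3993 × 2.17 ps = 5.2064 ps
d = vΔt = 0.909c × 5.2064 ps = 2.7252×10^8 m/s × 5.2064×10^-12 s = 1.42 mm

d ≈ 1.42 mm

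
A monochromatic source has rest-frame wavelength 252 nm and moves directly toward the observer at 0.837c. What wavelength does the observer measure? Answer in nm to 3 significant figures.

Relativistic Doppler: λ_obs = λ_src √((1−β)/(1+β))
= 252 × √(0.16300/1.8370) = 252 × 0.29788 = 75.1 nm

λ_obs ≈ 75.1 nm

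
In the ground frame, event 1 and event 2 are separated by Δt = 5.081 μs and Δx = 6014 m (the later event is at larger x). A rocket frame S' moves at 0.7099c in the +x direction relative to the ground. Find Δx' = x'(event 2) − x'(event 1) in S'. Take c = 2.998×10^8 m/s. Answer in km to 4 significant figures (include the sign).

γ = 1/√(1 − 0.7099²) = 1.41984
Δx' = γ(Δx − vΔt) = 1.41984 × (6014 m − 0.7099×(2.998×10^8 m/s)×5.081×10^-6 s)
= 1.41984 × (4932.62 m) = 7.004 km

Δx' ≈ 7.004 km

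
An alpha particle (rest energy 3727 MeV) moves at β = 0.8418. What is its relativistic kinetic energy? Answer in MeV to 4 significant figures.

K ≈ 3178 MeV

γ = 1/√(1 − 0.8418²) = 1.85257
K = (γ − 1)m₀c² = (1.85257 − 1) × 3727 MeV = 0.852574 × 3727 MeV = 3178 MeV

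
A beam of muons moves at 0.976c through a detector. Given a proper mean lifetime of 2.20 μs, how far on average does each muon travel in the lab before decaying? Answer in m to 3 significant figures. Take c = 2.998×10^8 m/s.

γ = 1/√(1 − 0.976²) = 4.5920
Dilated lifetime: Δt = γτ₀ = 4.5920 × 2.20 μs = 10.102 μs
d = vΔt = 0.976c × 10.102 μs = 2.9260×10^8 m/s × 1.0102×10^-5 s = 2960 m

d ≈ 2960 m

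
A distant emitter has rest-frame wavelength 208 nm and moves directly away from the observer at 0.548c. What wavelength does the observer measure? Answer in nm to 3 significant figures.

Relativistic Doppler: λ_obs = λ_src √((1+β)/(1−β))
= 208 × √(1.5480/0.45200) = 208 × 1.8506 = 385 nm

λ_obs ≈ 385 nm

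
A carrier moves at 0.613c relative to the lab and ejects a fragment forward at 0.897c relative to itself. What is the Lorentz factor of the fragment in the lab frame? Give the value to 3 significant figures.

γ ≈ 4.44

u_lab = (0.897 + 0.613)/(1 + 0.897×0.613) = 1.510/1.54986 = 0.974281
γ = 1/√(1 − 0.974281²) = 4.44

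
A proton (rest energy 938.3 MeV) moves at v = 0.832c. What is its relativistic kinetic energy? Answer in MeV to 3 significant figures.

γ = 1/√(1 − 0.832²) = 1.8025
K = (γ − 1)m₀c² = (1.8025 − 1) × 938.3 MeV = 0.80253 × 938.3 MeV = 753 MeV

K ≈ 753 MeV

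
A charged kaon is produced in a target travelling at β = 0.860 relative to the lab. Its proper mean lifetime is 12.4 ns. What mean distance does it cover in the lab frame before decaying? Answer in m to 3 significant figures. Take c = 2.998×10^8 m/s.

γ = 1/√(1 − 0.860²) = 1.9597
Dilated lifetime: Δt = γτ₀ = 1.9597 × 12.4 ns = 24.300 ns
d = vΔt = 0.860c × 24.300 ns = 2.5783×10^8 m/s × 2.4300×10^-8 s = 6.27 m

d ≈ 6.27 m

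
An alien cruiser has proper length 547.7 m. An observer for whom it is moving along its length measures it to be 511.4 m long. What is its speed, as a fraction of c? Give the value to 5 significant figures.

γ = L₀/L = 547.7/511.4 = 1.070982
β = √(1 − 1/γ²) = 0.35800

β ≈ 0.35800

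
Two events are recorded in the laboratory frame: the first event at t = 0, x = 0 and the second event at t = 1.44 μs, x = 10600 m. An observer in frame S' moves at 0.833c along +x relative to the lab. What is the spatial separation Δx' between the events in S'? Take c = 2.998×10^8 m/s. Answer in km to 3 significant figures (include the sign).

γ = 1/√(1 − 0.833²) = 1.8074
Δx' = γ(Δx − vΔt) = 1.8074 × (10600 m − 0.833×(2.998×10^8 m/s)×1.44×10^-6 s)
= 1.8074 × (10240 m) = 18.5 km

Δx' ≈ 18.5 km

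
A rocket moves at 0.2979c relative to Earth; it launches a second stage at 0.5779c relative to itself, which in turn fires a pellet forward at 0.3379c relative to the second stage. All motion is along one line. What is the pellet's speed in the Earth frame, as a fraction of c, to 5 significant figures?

Compose boost 2: (0.5779 + 0.2979)/(1 + 0.5779×0.2979) = 0.87580/1.172156 = 0.7471699
Compose boost 3: (0.3379 + 0.7471699)/(1 + 0.3379×0.7471699) = 1.085070/1.252469 = 0.86634

u ≈ 0.86634c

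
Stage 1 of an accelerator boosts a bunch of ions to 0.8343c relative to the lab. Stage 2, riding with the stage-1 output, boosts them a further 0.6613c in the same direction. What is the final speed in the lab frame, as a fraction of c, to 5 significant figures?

Compose boost 2: (0.6613 + 0.8343)/(1 + 0.6613×0.8343) = 1.4956/1.551723 = 0.96383

u ≈ 0.96383c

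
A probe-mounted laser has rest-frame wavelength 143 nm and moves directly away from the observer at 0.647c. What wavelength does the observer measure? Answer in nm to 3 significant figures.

Relativistic Doppler: λ_obs = λ_src √((1+β)/(1−β))
= 143 × √(1.6470/0.35300) = 143 × 2.1600 = 309 nm

λ_obs ≈ 309 nm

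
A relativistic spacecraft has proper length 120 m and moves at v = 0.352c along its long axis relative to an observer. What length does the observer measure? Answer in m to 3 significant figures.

γ = 1/√(1 − 0.352²) = 1.0684
Length contraction: L = L₀/γ = 120/1.0684 = 112 m

L ≈ 112 m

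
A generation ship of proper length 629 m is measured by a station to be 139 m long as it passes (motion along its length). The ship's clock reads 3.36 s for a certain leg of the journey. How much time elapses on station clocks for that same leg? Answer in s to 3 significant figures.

Length contraction ⇒ γ = L₀/L = 629/139 = 4.5252
Time dilation: Δt = γτ₀ = 4.5252 × 3.36 s = 15.2 s

Δt ≈ 15.2 s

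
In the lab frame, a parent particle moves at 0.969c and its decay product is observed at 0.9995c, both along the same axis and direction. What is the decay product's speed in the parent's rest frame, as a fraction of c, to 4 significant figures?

Inverse velocity addition: u' = (u − v)/(1 − uv/c²)
= (0.9995 − 0.969)/(1 − 0.9995×0.969) = 0.03050/0.0314845 = 0.9687

u' ≈ 0.9687c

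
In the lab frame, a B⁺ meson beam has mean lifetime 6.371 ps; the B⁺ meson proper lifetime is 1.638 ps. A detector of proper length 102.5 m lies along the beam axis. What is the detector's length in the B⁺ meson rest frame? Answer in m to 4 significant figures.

Time dilation ⇒ γ = Δt/τ₀ = 6.371/1.638 = 3.88950
Length contraction: L = L₀/γ = 102.5/3.88950 = 26.35 m

L ≈ 26.35 m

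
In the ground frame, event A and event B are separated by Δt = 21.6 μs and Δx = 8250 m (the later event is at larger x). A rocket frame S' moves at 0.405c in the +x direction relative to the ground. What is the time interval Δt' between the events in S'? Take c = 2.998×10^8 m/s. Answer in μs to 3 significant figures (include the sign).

Δt' ≈ 11.4 μs

γ = 1/√(1 − 0.405²) = 1.0937
Δt' = γ(Δt − vΔx/c²) = 1.0937 × (21.6 μs − 0.405×8250 m / (2.998×10^8 m/s))
= 1.0937 × (10.455 μs) = 11.4 μs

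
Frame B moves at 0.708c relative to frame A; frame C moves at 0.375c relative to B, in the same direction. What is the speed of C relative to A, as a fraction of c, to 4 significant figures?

Compose boost 2: (0.375 + 0.708)/(1 + 0.375×0.708) = 1.083/1.26550 = 0.8558

u ≈ 0.8558c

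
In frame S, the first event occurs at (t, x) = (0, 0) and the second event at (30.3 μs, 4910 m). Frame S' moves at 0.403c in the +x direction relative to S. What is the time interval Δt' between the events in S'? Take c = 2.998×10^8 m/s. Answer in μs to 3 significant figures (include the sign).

Δt' ≈ 25.9 μs

γ = 1/√(1 − 0.403²) = 1.0927
Δt' = γ(Δt − vΔx/c²) = 1.0927 × (30.3 μs − 0.403×4910 m / (2.998×10^8 m/s))
= 1.0927 × (23.700 μs) = 25.9 μs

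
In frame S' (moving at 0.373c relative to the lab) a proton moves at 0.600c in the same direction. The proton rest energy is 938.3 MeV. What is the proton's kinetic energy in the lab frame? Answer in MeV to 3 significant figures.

K ≈ 609 MeV

u_lab = (0.600 + 0.373)/(1 + 0.600×0.373) = 0.795065
γ = 1/√(1 − 0.795065²) = 1.6487
K = (γ − 1)m₀c² = (1.6487 − 1) × 938.3 = 0.64874 × 938.3 = 609 MeV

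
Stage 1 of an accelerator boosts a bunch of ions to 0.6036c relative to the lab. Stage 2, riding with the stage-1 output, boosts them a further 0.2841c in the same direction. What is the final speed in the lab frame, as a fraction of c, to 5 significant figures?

u ≈ 0.75776c

Compose boost 2: (0.2841 + 0.6036)/(1 + 0.2841×0.6036) = 0.88770/1.171483 = 0.75776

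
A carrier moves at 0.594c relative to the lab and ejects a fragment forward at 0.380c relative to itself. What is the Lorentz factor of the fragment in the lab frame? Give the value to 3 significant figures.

γ ≈ 1.65

u_lab = (0.380 + 0.594)/(1 + 0.380×0.594) = 0.9740/1.22572 = 0.794635
γ = 1/√(1 − 0.794635²) = 1.65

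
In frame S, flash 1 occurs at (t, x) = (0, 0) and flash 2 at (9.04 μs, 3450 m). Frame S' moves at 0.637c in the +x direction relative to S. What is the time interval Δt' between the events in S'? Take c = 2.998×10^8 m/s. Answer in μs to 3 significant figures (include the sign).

γ = 1/√(1 − 0.637²) = 1.2972
Δt' = γ(Δt − vΔx/c²) = 1.2972 × (9.04 μs − 0.637×3450 m / (2.998×10^8 m/s))
= 1.2972 × (1.7096 μs) = 2.22 μs

Δt' ≈ 2.22 μs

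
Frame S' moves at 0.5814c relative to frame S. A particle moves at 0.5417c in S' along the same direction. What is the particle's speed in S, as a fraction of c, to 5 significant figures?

Relativistic velocity addition: u = (u' + v)/(1 + u'v/c²)
= (0.5417 + 0.5814)/(1 + 0.5417×0.5814) = 1.1231/1.314944 = 0.85410

u ≈ 0.85410c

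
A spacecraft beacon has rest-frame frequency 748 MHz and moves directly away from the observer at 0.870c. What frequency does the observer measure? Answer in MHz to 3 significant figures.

Relativistic Doppler: f_obs = f_src √((1−β)/(1+β))
= 748 × √(0.13000/1.8700) = 748 × 0.26366 = 197 MHz

f_obs ≈ 197 MHz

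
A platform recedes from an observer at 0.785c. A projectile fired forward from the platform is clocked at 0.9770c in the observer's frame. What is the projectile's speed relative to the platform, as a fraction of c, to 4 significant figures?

u' ≈ 0.8238c

Inverse velocity addition: u' = (u − v)/(1 − uv/c²)
= (0.9770 − 0.785)/(1 − 0.9770×0.785) = 0.1920/0.233055 = 0.8238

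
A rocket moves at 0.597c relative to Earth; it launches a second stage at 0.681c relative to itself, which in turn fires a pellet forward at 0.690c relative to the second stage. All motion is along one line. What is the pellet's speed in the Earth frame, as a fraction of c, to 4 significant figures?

u ≈ 0.9826c

Compose boost 2: (0.681 + 0.597)/(1 + 0.681×0.597) = 1.278/1.40656 = 0.908602
Compose boost 3: (0.690 + 0.908602)/(1 + 0.690×0.908602) = 1.59860/1.62694 = 0.9826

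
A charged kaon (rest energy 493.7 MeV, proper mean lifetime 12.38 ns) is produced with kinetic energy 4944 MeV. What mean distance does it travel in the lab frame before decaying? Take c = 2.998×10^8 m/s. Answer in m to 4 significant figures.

γ = 1 + K/(m₀c²) = 1 + 4944/493.7 = 11.0142
β = √(1 − 1/γ²) = 0.995870
Dilated lifetime: γτ₀ = 11.0142 × 12.38 ns = 136.356 ns
d = βc·γτ₀ = 0.995870 × (2.998×10^8 m/s) × 1.36356×10^-7 s = 40.71 m

d ≈ 40.71 m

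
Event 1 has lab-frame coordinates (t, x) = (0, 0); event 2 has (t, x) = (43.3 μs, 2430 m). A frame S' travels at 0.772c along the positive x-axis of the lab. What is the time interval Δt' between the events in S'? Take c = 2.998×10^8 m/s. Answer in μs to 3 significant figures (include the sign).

Δt' ≈ 58.3 μs

γ = 1/√(1 − 0.772²) = 1.5733
Δt' = γ(Δt − vΔx/c²) = 1.5733 × (43.3 μs − 0.772×2430 m / (2.998×10^8 m/s))
= 1.5733 × (37.043 μs) = 58.3 μs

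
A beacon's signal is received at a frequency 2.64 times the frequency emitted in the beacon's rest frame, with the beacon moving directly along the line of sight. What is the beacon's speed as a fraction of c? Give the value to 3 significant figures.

β ≈ 0.749

f_obs/f_src = √((1+β)/(1−β)) = 2.64  ⇒  (1+β)/(1−β) = 6.9696
β = |1 − D²|/(1 + D²) = |1 − 6.9696|/(1 + 6.9696) = 0.749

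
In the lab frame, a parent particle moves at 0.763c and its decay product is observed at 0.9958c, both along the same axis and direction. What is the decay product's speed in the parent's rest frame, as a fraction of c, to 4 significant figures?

Inverse velocity addition: u' = (u − v)/(1 − uv/c²)
= (0.9958 − 0.763)/(1 − 0.9958×0.763) = 0.2328/0.240205 = 0.9692

u' ≈ 0.9692c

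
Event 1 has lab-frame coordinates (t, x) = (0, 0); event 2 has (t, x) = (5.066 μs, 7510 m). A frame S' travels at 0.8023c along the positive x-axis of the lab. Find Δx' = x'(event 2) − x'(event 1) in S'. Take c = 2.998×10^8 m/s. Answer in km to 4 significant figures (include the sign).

Δx' ≈ 10.54 km

γ = 1/√(1 − 0.8023²) = 1.67526
Δx' = γ(Δx − vΔt) = 1.67526 × (7510 m − 0.8023×(2.998×10^8 m/s)×5.066×10^-6 s)
= 1.67526 × (6291.48 m) = 10.54 km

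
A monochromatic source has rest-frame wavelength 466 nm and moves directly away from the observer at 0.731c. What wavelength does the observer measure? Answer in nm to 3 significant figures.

Relativistic Doppler: λ_obs = λ_src √((1+β)/(1−β))
= 466 × √(1.7310/0.26900) = 466 × 2.5367 = 1180 nm

λ_obs ≈ 1180 nm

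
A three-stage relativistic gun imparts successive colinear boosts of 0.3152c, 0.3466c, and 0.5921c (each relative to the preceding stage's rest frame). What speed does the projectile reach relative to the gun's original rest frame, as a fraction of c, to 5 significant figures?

u ≈ 0.87841c

Compose boost 2: (0.3466 + 0.3152)/(1 + 0.3466×0.3152) = 0.66180/1.109248 = 0.5966202
Compose boost 3: (0.5921 + 0.5966202)/(1 + 0.5921×0.5966202) = 1.188720/1.353259 = 0.87841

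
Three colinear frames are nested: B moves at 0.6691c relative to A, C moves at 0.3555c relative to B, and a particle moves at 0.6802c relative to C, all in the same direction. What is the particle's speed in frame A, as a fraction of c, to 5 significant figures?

u ≈ 0.96475c

Compose boost 2: (0.3555 + 0.6691)/(1 + 0.3555×0.6691) = 1.0246/1.237865 = 0.8277154
Compose boost 3: (0.6802 + 0.8277154)/(1 + 0.6802×0.8277154) = 1.507915/1.563012 = 0.96475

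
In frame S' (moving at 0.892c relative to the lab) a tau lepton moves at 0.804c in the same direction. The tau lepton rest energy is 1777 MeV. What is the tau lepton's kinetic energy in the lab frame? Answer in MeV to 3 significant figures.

K ≈ 9580 MeV

u_lab = (0.804 + 0.892)/(1 + 0.804×0.892) = 0.987673
γ = 1/√(1 − 0.987673²) = 6.3884
K = (γ − 1)m₀c² = (6.3884 − 1) × 1777 = 5.3884 × 1777 = 9580 MeV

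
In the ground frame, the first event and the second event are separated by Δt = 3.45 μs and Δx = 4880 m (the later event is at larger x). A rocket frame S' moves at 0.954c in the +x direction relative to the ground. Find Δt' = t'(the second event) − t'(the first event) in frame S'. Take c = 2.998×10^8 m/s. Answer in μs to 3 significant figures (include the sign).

Δt' ≈ -40.3 μs

γ = 1/√(1 − 0.954²) = 3.3355
Δt' = γ(Δt − vΔx/c²) = 3.3355 × (3.45 μs − 0.954×4880 m / (2.998×10^8 m/s))
= 3.3355 × (-12.079 μs) = -40.3 μs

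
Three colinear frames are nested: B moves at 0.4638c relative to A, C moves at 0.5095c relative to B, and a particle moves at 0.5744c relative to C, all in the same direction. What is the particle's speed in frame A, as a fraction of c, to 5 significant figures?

Compose boost 2: (0.5095 + 0.4638)/(1 + 0.5095×0.4638) = 0.97330/1.236306 = 0.7872646
Compose boost 3: (0.5744 + 0.7872646)/(1 + 0.5744×0.7872646) = 1.361665/1.452205 = 0.93765

u ≈ 0.93765c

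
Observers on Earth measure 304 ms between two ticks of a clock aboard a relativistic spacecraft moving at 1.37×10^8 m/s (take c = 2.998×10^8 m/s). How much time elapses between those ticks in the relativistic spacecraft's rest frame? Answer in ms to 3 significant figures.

β = v/c = 1.37×10^8 / 2.998×10^8 = 0.45697
γ = 1/√(1 − 0.45697²) = 1.1243
Proper time: τ₀ = Δt/γ = 304/1.1243 = 270 ms

τ₀ ≈ 270 ms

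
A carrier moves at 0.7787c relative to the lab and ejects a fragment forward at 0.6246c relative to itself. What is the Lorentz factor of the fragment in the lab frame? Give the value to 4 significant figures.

u_lab = (0.6246 + 0.7787)/(1 + 0.6246×0.7787) = 1.4033/1.486376 = 0.9441083
γ = 1/√(1 − 0.9441083²) = 3.034

γ ≈ 3.034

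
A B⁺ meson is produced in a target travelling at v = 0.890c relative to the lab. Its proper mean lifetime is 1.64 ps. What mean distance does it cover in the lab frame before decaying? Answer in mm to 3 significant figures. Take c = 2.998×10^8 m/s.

d ≈ 0.960 mm

γ = 1/√(1 − 0.890²) = 2.1932
Dilated lifetime: Δt = γτ₀ = 2.1932 × 1.64 ps = 3.5968 ps
d = vΔt = 0.890c × 3.5968 ps = 2.6682×10^8 m/s × 3.5968×10^-12 s = 0.960 mm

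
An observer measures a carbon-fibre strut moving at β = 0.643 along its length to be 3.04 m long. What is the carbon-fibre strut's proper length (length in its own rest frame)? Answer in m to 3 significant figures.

γ = 1/√(1 − 0.643²) = 1.3057
L₀ = γL = 1.3057 × 3.04 = 3.97 m

L₀ ≈ 3.97 m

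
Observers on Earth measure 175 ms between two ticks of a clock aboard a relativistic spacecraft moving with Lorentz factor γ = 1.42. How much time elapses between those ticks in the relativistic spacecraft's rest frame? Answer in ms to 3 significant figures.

γ = 1.42 (given)
Proper time: τ₀ = Δt/γ = 175/1.42 = 123 ms

τ₀ ≈ 123 ms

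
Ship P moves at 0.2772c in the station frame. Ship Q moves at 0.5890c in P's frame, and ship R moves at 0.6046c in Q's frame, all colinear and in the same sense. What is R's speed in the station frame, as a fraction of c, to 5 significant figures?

Compose boost 2: (0.5890 + 0.2772)/(1 + 0.5890×0.2772) = 0.86620/1.163271 = 0.7446246
Compose boost 3: (0.6046 + 0.7446246)/(1 + 0.6046×0.7446246) = 1.349225/1.450200 = 0.93037

u ≈ 0.93037c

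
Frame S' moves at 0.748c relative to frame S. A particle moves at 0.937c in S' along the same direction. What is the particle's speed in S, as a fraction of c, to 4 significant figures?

Relativistic velocity addition: u = (u' + v)/(1 + u'v/c²)
= (0.937 + 0.748)/(1 + 0.937×0.748) = 1.685/1.70088 = 0.9907

u ≈ 0.9907c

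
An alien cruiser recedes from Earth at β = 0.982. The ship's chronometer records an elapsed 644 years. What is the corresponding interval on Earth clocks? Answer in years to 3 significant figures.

Δt ≈ 3410 years

γ = 1/√(1 − 0.982²) = 5.2943
Time dilation: Δt = γτ₀ = 5.2943 × 644 years = 3410 years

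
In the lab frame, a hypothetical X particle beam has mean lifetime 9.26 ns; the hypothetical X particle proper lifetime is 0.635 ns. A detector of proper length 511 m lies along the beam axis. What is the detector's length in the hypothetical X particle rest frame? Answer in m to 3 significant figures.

Time dilation ⇒ γ = Δt/τ₀ = 9.26/0.635 = 14.583
Length contraction: L = L₀/γ = 511/14.583 = 35.0 m

L ≈ 35.0 m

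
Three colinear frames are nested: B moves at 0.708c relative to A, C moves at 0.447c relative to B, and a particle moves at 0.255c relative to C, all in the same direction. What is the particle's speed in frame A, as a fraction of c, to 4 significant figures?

u ≈ 0.9253c

Compose boost 2: (0.447 + 0.708)/(1 + 0.447×0.708) = 1.155/1.31648 = 0.877342
Compose boost 3: (0.255 + 0.877342)/(1 + 0.255×0.877342) = 1.13234/1.22372 = 0.9253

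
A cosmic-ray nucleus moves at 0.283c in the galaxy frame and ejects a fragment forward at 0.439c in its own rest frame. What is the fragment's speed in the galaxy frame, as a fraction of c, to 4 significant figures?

u ≈ 0.6422c

Compose boost 2: (0.439 + 0.283)/(1 + 0.439×0.283) = 0.7220/1.12424 = 0.6422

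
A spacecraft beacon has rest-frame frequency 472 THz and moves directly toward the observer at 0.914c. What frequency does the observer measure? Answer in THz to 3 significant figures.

f_obs ≈ 2230 THz

Relativistic Doppler: f_obs = f_src √((1+β)/(1−β))
= 472 × √(1.9140/0.086000) = 472 × 4.7176 = 2230 THz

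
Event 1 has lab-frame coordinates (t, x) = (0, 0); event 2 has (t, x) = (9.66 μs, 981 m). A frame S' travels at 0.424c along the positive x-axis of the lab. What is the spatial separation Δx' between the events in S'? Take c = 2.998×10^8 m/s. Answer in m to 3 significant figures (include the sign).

Δx' ≈ -273 m

γ = 1/√(1 − 0.424²) = 1.1042
Δx' = γ(Δx − vΔt) = 1.1042 × (981 m − 0.424×(2.998×10^8 m/s)×9.66×10^-6 s)
= 1.1042 × (-246.93 m) = -273 m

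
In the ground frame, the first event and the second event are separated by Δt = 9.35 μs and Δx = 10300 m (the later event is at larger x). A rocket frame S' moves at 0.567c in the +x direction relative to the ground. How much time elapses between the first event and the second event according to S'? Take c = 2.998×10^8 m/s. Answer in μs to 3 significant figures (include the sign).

Δt' ≈ -12.3 μs

γ = 1/√(1 − 0.567²) = 1.2140
Δt' = γ(Δt − vΔx/c²) = 1.2140 × (9.35 μs − 0.567×10300 m / (2.998×10^8 m/s))
= 1.2140 × (-10.130 μs) = -12.3 μs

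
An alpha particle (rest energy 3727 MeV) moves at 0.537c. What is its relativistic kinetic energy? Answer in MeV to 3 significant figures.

γ = 1/√(1 − 0.537²) = 1.1854
K = (γ − 1)m₀c² = (1.1854 − 1) × 3727 MeV = 0.18542 × 3727 MeV = 691 MeV

K ≈ 691 MeV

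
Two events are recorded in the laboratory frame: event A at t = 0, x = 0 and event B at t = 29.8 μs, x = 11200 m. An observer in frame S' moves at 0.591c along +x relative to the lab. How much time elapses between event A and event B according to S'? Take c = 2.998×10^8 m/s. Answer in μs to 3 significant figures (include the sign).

γ = 1/√(1 − 0.591²) = 1.2397
Δt' = γ(Δt − vΔx/c²) = 1.2397 × (29.8 μs − 0.591×11200 m / (2.998×10^8 m/s))
= 1.2397 × (7.7213 μs) = 9.57 μs

Δt' ≈ 9.57 μs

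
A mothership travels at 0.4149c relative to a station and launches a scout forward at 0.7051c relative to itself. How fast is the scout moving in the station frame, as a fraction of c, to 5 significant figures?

Compose boost 2: (0.7051 + 0.4149)/(1 + 0.7051×0.4149) = 1.1200/1.292546 = 0.86651

u ≈ 0.86651c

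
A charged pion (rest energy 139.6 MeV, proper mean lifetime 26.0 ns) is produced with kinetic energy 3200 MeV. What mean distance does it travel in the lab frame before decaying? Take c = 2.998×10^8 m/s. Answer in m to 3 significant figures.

d ≈ 186 m

γ = 1 + K/(m₀c²) = 1 + 3200/139.6 = 23.923
β = √(1 − 1/γ²) = 0.99913
Dilated lifetime: γτ₀ = 23.923 × 26.0 ns = 621.99 ns
d = βc·γτ₀ = 0.99913 × (2.998×10^8 m/s) × 6.2199×10^-7 s = 186 m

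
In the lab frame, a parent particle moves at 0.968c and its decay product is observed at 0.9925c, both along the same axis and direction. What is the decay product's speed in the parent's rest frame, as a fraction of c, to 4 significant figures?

u' ≈ 0.6240c

Inverse velocity addition: u' = (u − v)/(1 − uv/c²)
= (0.9925 − 0.968)/(1 − 0.9925×0.968) = 0.02450/0.0392600 = 0.6240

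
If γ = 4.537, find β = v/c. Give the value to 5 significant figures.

β ≈ 0.97541

β = √(1 − 1/γ²) = √(1 − 1/4.537²) = √(0.9514194) = 0.97541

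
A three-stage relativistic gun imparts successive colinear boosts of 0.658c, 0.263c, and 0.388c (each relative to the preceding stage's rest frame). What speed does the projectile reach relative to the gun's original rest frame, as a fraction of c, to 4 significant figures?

Compose boost 2: (0.263 + 0.658)/(1 + 0.263×0.658) = 0.9210/1.17305 = 0.785130
Compose boost 3: (0.388 + 0.785130)/(1 + 0.388×0.785130) = 1.17313/1.30463 = 0.8992

u ≈ 0.8992c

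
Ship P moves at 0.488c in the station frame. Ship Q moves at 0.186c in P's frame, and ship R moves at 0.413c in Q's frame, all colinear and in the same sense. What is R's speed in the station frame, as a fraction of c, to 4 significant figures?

Compose boost 2: (0.186 + 0.488)/(1 + 0.186×0.488) = 0.6740/1.09077 = 0.617913
Compose boost 3: (0.413 + 0.617913)/(1 + 0.413×0.617913) = 1.03091/1.25520 = 0.8213

u ≈ 0.8213c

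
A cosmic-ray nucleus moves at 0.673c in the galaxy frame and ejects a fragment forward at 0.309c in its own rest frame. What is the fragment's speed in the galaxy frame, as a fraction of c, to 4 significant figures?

u ≈ 0.8129c

Compose boost 2: (0.309 + 0.673)/(1 + 0.309×0.673) = 0.9820/1.20796 = 0.8129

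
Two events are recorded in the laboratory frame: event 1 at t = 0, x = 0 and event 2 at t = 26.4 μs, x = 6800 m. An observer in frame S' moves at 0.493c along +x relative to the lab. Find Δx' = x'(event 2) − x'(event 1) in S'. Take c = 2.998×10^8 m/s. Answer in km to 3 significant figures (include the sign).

γ = 1/√(1 − 0.493²) = 1.1494
Δx' = γ(Δx − vΔt) = 1.1494 × (6800 m − 0.493×(2.998×10^8 m/s)×26.4×10^-6 s)
= 1.1494 × (2898.0 m) = 3.33 km

Δx' ≈ 3.33 km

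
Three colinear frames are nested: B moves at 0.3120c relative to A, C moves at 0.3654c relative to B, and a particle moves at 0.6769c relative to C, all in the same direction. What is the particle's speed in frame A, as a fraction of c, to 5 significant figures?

u ≈ 0.91029c

Compose boost 2: (0.3654 + 0.3120)/(1 + 0.3654×0.3120) = 0.67740/1.114005 = 0.6080764
Compose boost 3: (0.6769 + 0.6080764)/(1 + 0.6769×0.6080764) = 1.284976/1.411607 = 0.91029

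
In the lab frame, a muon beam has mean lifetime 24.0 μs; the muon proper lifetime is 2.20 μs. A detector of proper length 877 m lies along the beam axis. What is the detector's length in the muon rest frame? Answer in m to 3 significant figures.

Time dilation ⇒ γ = Δt/τ₀ = 24.0/2.20 = 10.909
Length contraction: L = L₀/γ = 877/10.909 = 80.4 m

L ≈ 80.4 m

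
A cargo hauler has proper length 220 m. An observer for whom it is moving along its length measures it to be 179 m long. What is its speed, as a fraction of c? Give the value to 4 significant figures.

γ = L₀/L = 220/179 = 1.22905
β = √(1 − 1/γ²) = 0.5814

β ≈ 0.5814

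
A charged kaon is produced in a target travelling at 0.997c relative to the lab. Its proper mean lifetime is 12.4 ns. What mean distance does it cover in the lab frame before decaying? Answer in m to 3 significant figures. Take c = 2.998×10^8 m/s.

γ = 1/√(1 − 0.997²) = 12.920
Dilated lifetime: Δt = γτ₀ = 12.920 × 12.4 ns = 160.20 ns
d = vΔt = 0.997c × 160.20 ns = 2.9890×10^8 m/s × 1.6020×10^-7 s = 47.9 m

d ≈ 47.9 m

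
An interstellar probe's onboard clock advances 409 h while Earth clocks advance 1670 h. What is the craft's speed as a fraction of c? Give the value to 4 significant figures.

β ≈ 0.9695

γ = Δt/τ₀ = 1670/409 = 4.08313
β = √(1 − 1/γ²) = √(1 − 1/4.08313²) = 0.9695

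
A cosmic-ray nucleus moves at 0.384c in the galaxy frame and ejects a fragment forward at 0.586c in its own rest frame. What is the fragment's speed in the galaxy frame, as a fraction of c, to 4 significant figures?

Compose boost 2: (0.586 + 0.384)/(1 + 0.586×0.384) = 0.9700/1.22502 = 0.7918

u ≈ 0.7918c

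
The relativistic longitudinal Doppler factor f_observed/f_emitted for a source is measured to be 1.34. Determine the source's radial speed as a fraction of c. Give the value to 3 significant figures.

β ≈ 0.285

f_obs/f_src = √((1+β)/(1−β)) = 1.34  ⇒  (1+β)/(1−β) = 1.7956
β = |1 − D²|/(1 + D²) = |1 − 1.7956|/(1 + 1.7956) = 0.285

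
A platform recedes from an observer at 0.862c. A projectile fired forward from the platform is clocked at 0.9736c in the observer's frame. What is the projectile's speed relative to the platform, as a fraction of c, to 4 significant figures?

Inverse velocity addition: u' = (u − v)/(1 − uv/c²)
= (0.9736 − 0.862)/(1 − 0.9736×0.862) = 0.1116/0.160757 = 0.6942

u' ≈ 0.6942c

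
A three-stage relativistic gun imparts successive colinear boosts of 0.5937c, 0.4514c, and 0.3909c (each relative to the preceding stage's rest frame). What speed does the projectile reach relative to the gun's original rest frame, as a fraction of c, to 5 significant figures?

Compose boost 2: (0.4514 + 0.5937)/(1 + 0.4514×0.5937) = 1.0451/1.267996 = 0.8242138
Compose boost 3: (0.3909 + 0.8242138)/(1 + 0.3909×0.8242138) = 1.215114/1.322185 = 0.91902

u ≈ 0.91902c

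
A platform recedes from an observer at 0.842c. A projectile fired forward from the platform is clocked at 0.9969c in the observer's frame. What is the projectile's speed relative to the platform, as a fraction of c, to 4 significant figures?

Inverse velocity addition: u' = (u − v)/(1 − uv/c²)
= (0.9969 − 0.842)/(1 − 0.9969×0.842) = 0.1549/0.160610 = 0.9644

u' ≈ 0.9644c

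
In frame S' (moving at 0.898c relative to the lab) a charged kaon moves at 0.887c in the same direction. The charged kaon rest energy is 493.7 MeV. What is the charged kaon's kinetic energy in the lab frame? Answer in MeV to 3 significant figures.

u_lab = (0.887 + 0.898)/(1 + 0.887×0.898) = 0.993584
γ = 1/√(1 − 0.993584²) = 8.8422
K = (γ − 1)m₀c² = (8.8422 − 1) × 493.7 = 7.8422 × 493.7 = 3870 MeV

K ≈ 3870 MeV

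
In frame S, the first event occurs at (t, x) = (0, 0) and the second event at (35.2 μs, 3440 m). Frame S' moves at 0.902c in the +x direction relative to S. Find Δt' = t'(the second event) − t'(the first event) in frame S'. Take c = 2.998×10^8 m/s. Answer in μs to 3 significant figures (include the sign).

γ = 1/√(1 − 0.902²) = 2.3162
Δt' = γ(Δt − vΔx/c²) = 2.3162 × (35.2 μs − 0.902×3440 m / (2.998×10^8 m/s))
= 2.3162 × (24.850 μs) = 57.6 μs

Δt' ≈ 57.6 μs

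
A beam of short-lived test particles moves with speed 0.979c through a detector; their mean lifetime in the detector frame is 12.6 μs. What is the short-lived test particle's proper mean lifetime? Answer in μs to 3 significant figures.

τ₀ ≈ 2.57 μs

γ = 1/√(1 − 0.979²) = 4.9053
Proper time: τ₀ = Δt/γ = 12.6/4.9053 = 2.57 μs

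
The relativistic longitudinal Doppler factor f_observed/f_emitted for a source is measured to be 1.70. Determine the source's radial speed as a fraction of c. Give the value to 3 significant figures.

β ≈ 0.486

f_obs/f_src = √((1+β)/(1−β)) = 1.70  ⇒  (1+β)/(1−β) = 2.8900
β = |1 − D²|/(1 + D²) = |1 − 2.8900|/(1 + 2.8900) = 0.486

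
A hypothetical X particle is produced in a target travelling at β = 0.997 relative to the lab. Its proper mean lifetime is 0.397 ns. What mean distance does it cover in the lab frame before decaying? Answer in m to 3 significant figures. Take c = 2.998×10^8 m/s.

d ≈ 1.53 m

γ = 1/√(1 − 0.997²) = 12.920
Dilated lifetime: Δt = γτ₀ = 12.920 × 0.397 ns = 5.1291 ns
d = vΔt = 0.997c × 5.1291 ns = 2.9890×10^8 m/s × 5.1291×10^-9 s = 1.53 m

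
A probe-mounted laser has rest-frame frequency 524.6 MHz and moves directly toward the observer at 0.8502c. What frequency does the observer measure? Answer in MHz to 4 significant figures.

Relativistic Doppler: f_obs = f_src √((1+β)/(1−β))
= 524.6 × √(1.85020/0.149800) = 524.6 × 3.51442 = 1844 MHz

f_obs ≈ 1844 MHz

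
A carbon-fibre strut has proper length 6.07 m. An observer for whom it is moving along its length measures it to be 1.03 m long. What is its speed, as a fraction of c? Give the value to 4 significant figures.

β ≈ 0.9855

γ = L₀/L = 6.07/1.03 = 5.89320
β = √(1 − 1/γ²) = 0.9855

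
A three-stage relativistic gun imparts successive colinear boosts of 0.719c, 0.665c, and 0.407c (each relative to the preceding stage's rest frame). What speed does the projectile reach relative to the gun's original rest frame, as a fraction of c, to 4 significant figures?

Compose boost 2: (0.665 + 0.719)/(1 + 0.665×0.719) = 1.384/1.47813 = 0.936315
Compose boost 3: (0.407 + 0.936315)/(1 + 0.407×0.936315) = 1.34332/1.38108 = 0.9727

u ≈ 0.9727c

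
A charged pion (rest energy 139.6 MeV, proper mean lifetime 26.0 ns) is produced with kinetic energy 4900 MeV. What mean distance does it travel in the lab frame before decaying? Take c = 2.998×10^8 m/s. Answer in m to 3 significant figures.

γ = 1 + K/(m₀c²) = 1 + 4900/139.6 = 36.100
β = √(1 − 1/γ²) = 0.99962
Dilated lifetime: γτ₀ = 36.100 × 26.0 ns = 938.61 ns
d = βc·γτ₀ = 0.99962 × (2.998×10^8 m/s) × 9.3861×10^-7 s = 281 m

d ≈ 281 m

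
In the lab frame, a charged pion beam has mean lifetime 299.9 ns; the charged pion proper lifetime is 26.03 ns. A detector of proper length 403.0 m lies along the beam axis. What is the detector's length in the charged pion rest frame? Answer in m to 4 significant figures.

Time dilation ⇒ γ = Δt/τ₀ = 299.9/26.03 = 11.5213
Length contraction: L = L₀/γ = 403.0/11.5213 = 34.98 m

L ≈ 34.98 m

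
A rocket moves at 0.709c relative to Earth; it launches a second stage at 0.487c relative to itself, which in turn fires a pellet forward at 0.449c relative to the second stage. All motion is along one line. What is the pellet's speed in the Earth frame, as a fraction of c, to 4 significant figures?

Compose boost 2: (0.487 + 0.709)/(1 + 0.487×0.709) = 1.196/1.34528 = 0.889032
Compose boost 3: (0.449 + 0.889032)/(1 + 0.449×0.889032) = 1.33803/1.39918 = 0.9563

u ≈ 0.9563c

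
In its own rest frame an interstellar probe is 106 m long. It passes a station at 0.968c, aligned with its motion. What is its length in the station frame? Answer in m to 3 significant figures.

L ≈ 26.6 m

γ = 1/√(1 − 0.968²) = 3.9849
Length contraction: L = L₀/γ = 106/3.9849 = 26.6 m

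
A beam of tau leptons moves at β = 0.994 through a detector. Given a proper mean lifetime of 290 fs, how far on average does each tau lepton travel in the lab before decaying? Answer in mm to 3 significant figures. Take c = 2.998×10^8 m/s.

γ = 1/√(1 − 0.994²) = 9.1424
Dilated lifetime: Δt = γτ₀ = 9.1424 × 290 fs = 2651.3 fs
d = vΔt = 0.994c × 2651.3 fs = 2.9800×10^8 m/s × 2.6513×10^-12 s = 0.790 mm

d ≈ 0.790 mm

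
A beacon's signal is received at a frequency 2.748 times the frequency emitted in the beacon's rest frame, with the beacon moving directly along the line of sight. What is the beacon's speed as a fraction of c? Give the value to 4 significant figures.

β ≈ 0.7661

f_obs/f_src = √((1+β)/(1−β)) = 2.748  ⇒  (1+β)/(1−β) = 7.55150
β = |1 − D²|/(1 + D²) = |1 − 7.55150|/(1 + 7.55150) = 0.7661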